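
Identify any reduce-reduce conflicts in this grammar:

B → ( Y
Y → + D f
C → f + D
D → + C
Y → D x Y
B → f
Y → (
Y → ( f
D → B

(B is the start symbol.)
Yes — I19: [B → f .] vs [Y → ( f .]

Augment with B' → B and build the canonical LR(0) collection (I0 = CLOSURE({[B' → . B]}), then GOTO on every symbol after a dot until no new states appear). It has 20 states:
  I0: { [B → . ( Y], [B → . f], [B' → . B] }  — shift
  I1: { [B → ( . Y], [B → . ( Y], [B → . f], [D → . + C], [D → . B], [Y → . ( f], [Y → . (], [Y → . + D f], [Y → . D x Y] }  — shift
  I2: { [B' → B .] }  — accept
  I3: { [B → f .] }  — reduce
  I4: { [B → ( . Y], [B → . ( Y], [B → . f], [D → . + C], [D → . B], [Y → ( . f], [Y → ( .], [Y → . ( f], [Y → . (], [Y → . + D f], [Y → . D x Y] }  — shift, reduce
  I5: { [B → . ( Y], [B → . f], [C → . f + D], [D → + . C], [D → . + C], [D → . B], [Y → + . D f] }  — shift
  I6: { [D → B .] }  — reduce
  I7: { [Y → D . x Y] }  — shift
  I8: { [B → ( Y .] }  — reduce
  I9: { [B → . ( Y], [B → . f], [D → . + C], [D → . B], [Y → . ( f], [Y → . (], [Y → . + D f], [Y → . D x Y], [Y → D x . Y] }  — shift
  I10: { [Y → D x Y .] }  — reduce
  I11: { [C → . f + D], [D → + . C] }  — shift
  I12: { [D → + C .] }  — reduce
  I13: { [Y → + D . f] }  — shift
  I14: { [B → f .], [C → f . + D] }  — shift, reduce
  I15: { [B → . ( Y], [B → . f], [C → f + . D], [D → . + C], [D → . B] }  — shift
  I16: { [C → f + D .] }  — reduce
  I17: { [Y → + D f .] }  — reduce
  I18: { [C → f . + D] }  — shift
  I19: { [B → f .], [Y → ( f .] }  — 2 reduces

I19 contains complete items [B → f .], [Y → ( f .] — reduce-reduce conflict.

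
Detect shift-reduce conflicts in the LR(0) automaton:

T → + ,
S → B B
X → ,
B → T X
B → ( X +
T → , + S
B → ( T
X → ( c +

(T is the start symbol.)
Augment with T' → T and build the canonical LR(0) collection (I0 = CLOSURE({[T' → . T]}), then GOTO on every symbol after a dot until no new states appear). It has 20 states:
  I0: { [T → . + ,], [T → . , + S], [T' → . T] }  — shift
  I1: { [T → + . ,] }  — shift
  I2: { [T → , . + S] }  — shift
  I3: { [T' → T .] }  — accept
  I4: { [B → . ( T], [B → . ( X +], [B → . T X], [S → . B B], [T → , + . S], [T → . + ,], [T → . , + S] }  — shift
  I5: { [B → ( . T], [B → ( . X +], [T → . + ,], [T → . , + S], [X → . ( c +], [X → . ,] }  — shift
  I6: { [B → . ( T], [B → . ( X +], [B → . T X], [S → B . B], [T → . + ,], [T → . , + S] }  — shift
  I7: { [T → , + S .] }  — reduce
  I8: { [B → T . X], [X → . ( c +], [X → . ,] }  — shift
  I9: { [X → ( . c +] }  — shift
  I10: { [X → , .] }  — reduce
  I11: { [B → T X .] }  — reduce
  I12: { [X → ( c . +] }  — shift
  I13: { [X → ( c + .] }  — reduce
  I14: { [S → B B .] }  — reduce
  I15: { [T → , . + S], [X → , .] }  — shift, reduce
  I16: { [B → ( T .] }  — reduce
  I17: { [B → ( X . +] }  — shift
  I18: { [B → ( X + .] }  — reduce
  I19: { [T → + , .] }  — reduce

I15 contains reduce item [X → , .] and shift item [T → , . + S] — shift-reduce conflict.

Answer: Yes — I15: [X → , .] vs [T → , . + S]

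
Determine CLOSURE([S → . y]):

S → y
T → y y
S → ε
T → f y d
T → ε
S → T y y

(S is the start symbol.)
{ [S → . y] }

Start with: [S → . y]
The dot precedes the terminal y, so nothing is added.

CLOSURE = { [S → . y] }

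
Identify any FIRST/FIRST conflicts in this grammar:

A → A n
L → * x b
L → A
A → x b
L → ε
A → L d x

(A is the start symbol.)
A FIRST/FIRST conflict occurs when two productions N → α and N → β for the same non-terminal have FIRST(α) ∩ FIRST(β) ≠ ∅ (with ε ∈ FIRST of a nullable right-hand side, so two nullable alternatives also conflict).

FIRST sets of the non-terminals at (or reachable through a nullable prefix from) the front of some alternative:
  FIRST(A) = { '*', 'd', 'x' }
  FIRST(L) = { '*', 'd', 'x', ε }

Productions for A:
  A → A n: FIRST = { '*', 'd', 'x' }
  A → x b: FIRST = { 'x' }
  A → L d x: FIRST = { '*', 'd', 'x' }
Productions for L:
  L → * x b: FIRST = { '*' }
  L → A: FIRST = { '*', 'd', 'x' }
  L → ε: FIRST = { ε }

Conflict for A: A → A n and A → x b
  Overlap: { 'x' }
Conflict for A: A → A n and A → L d x
  Overlap: { '*', 'd', 'x' }
Conflict for A: A → x b and A → L d x
  Overlap: { 'x' }
Conflict for L: L → * x b and L → A
  Overlap: { '*' }

Answer: Yes. A → A n / A → x b on { 'x' }; A → A n / A → L d x on { '*', 'd', 'x' }; A → x b / A → L d x on { 'x' }; L → '*' x b / L → A on { '*' }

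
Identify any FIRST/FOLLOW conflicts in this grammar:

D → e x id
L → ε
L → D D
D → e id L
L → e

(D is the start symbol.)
Yes. L → D D with FOLLOW(L) on { 'e' }; L → e with FOLLOW(L) on { 'e' }

Nullable non-terminals: L.
FIRST sets used below: FIRST(D) = { 'e' }

L: nullable alternative(s) L → ε; FOLLOW(L) = { $, 'e' }
  L → ε: FIRST \ {ε} = { } — this is the only nullable alternative, skip
  L → D D: FIRST \ {ε} = { 'e' } — overlaps FOLLOW(L) on { 'e' }: CONFLICT
  L → e: FIRST \ {ε} = { 'e' } — overlaps FOLLOW(L) on { 'e' }: CONFLICT

D has no nullable alternative, so no FIRST/FOLLOW check is needed there.

So the grammar has 2 FIRST/FOLLOW conflicts (marked CONFLICT above).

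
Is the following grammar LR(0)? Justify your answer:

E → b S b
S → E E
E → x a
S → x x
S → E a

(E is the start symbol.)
Augment with E' → E and build the canonical LR(0) collection (I0 = CLOSURE({[E' → . E]}), then GOTO on every symbol after a dot until no new states appear). It has 12 states:
  I0: { [E → . b S b], [E → . x a], [E' → . E] }  — shift
  I1: { [E' → E .] }  — accept
  I2: { [E → . b S b], [E → . x a], [E → b . S b], [S → . E E], [S → . E a], [S → . x x] }  — shift
  I3: { [E → x . a] }  — shift
  I4: { [E → x a .] }  — reduce
  I5: { [E → . b S b], [E → . x a], [S → E . E], [S → E . a] }  — shift
  I6: { [E → b S . b] }  — shift
  I7: { [E → x . a], [S → x . x] }  — shift
  I8: { [S → x x .] }  — reduce
  I9: { [E → b S b .] }  — reduce
  I10: { [S → E E .] }  — reduce
  I11: { [S → E a .] }  — reduce

Every state is either a pure shift/goto state or contains exactly one complete item and nothing to shift — no conflicts. The grammar is LR(0).

Answer: Yes, the grammar is LR(0)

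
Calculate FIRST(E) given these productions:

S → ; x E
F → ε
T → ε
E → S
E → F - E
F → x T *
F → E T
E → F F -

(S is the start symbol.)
{ '-', ';', 'x' }

To compute FIRST(E), examine every production with E on the left-hand side, reading each right-hand side left to right until a non-nullable symbol is reached.

FIRST sets of the other non-terminals involved (by the same procedure, iterated to a fixed point):
  FIRST(S) = { ';' }
  FIRST(F) = { '-', ';', 'x', ε }

From E → S:
  - S is a non-terminal: add FIRST(S) \ {ε} = { ';' }
    S is not nullable, so stop
From E → F - E:
  - F is a non-terminal: add FIRST(F) \ {ε} = { '-', ';', 'x' }
    F is nullable, so continue to the next symbol
  - '-' is a terminal: add '-' and stop
From E → F F -:
  - F is a non-terminal: add FIRST(F) \ {ε} = { '-', ';', 'x' }
    F is nullable, so continue to the next symbol
  - F is a non-terminal: add FIRST(F) \ {ε} = { '-', ';', 'x' }
    F is nullable, so continue to the next symbol
  - '-' is a terminal: add '-' and stop

Collecting: FIRST(E) = { '-', ';', 'x' }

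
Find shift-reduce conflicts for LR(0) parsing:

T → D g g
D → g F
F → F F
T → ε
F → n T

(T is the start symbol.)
Augment with T' → T and build the canonical LR(0) collection (I0 = CLOSURE({[T' → . T]}), then GOTO on every symbol after a dot until no new states appear). It has 10 states:
  I0: { [D → . g F], [T → . D g g], [T → .], [T' → . T] }  — shift, reduce
  I1: { [T → D . g g] }  — shift
  I2: { [T' → T .] }  — accept
  I3: { [D → g . F], [F → . F F], [F → . n T] }  — shift
  I4: { [D → g F .], [F → . F F], [F → . n T], [F → F . F] }  — shift, reduce
  I5: { [D → . g F], [F → n . T], [T → . D g g], [T → .] }  — shift, reduce
  I6: { [F → n T .] }  — reduce
  I7: { [F → . F F], [F → . n T], [F → F . F], [F → F F .] }  — shift, reduce
  I8: { [T → D g . g] }  — shift
  I9: { [T → D g g .] }  — reduce

I0 contains reduce item [T → .] and shift item [D → . g F] — shift-reduce conflict.
I4 contains reduce item [D → g F .] and shift item [F → . n T] — shift-reduce conflict.
I5 contains reduce item [T → .] and shift item [D → . g F] — shift-reduce conflict.
I7 contains reduce item [F → F F .] and shift item [F → . n T] — shift-reduce conflict.

Answer: Yes — I0: [T → .] vs [D → . g F]; I4: [D → g F .] vs [F → . n T]; I5: [T → .] vs [D → . g F]; I7: [F → F F .] vs [F → . n T]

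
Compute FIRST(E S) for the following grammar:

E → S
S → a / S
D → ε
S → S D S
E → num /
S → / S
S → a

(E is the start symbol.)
FIRST sets of the non-terminals involved (from the grammar, by fixed-point iteration):
  FIRST(E) = { '/', 'a', 'num' }

To compute FIRST(E S), process the symbols left to right:
Symbol E is a non-terminal. Add FIRST(E) \ {ε} = { '/', 'a', 'num' }
E is not nullable (ε ∉ FIRST(E)), so stop here.
FIRST(E S) = { '/', 'a', 'num' }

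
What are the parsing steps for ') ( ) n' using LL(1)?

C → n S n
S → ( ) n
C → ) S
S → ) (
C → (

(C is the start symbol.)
Stack is shown with the top on the left.

Stack    Input      Action
--------------------------
C $      ) ( ) n $  output C → ) S
) S $    ) ( ) n $  match ')'
S $      ( ) n $    output S → ( ) n
( ) n $  ( ) n $    match '('
) n $    ) n $      match ')'
n $      n $        match 'n'
$        $          accept

The string is accepted.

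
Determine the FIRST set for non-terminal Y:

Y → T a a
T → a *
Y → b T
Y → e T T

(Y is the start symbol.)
{ 'a', 'b', 'e' }

To compute FIRST(Y), examine every production with Y on the left-hand side, reading each right-hand side left to right until a non-nullable symbol is reached.

FIRST sets of the other non-terminals involved (by the same procedure, iterated to a fixed point):
  FIRST(T) = { 'a' }

From Y → T a a:
  - T is a non-terminal: add FIRST(T) \ {ε} = { 'a' }
    T is not nullable, so stop
From Y → b T:
  - b is a terminal: add 'b' and stop
From Y → e T T:
  - e is a terminal: add 'e' and stop

Collecting: FIRST(Y) = { 'a', 'b', 'e' }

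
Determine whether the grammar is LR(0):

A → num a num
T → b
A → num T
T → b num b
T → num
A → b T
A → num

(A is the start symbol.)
No. Shift-reduce conflict between [A → num .] and [A → num . a num]

Augment with A' → A and build the canonical LR(0) collection (I0 = CLOSURE({[A' → . A]}), then GOTO on every symbol after a dot until no new states appear). It has 12 states:
  I0: { [A → . b T], [A → . num T], [A → . num a num], [A → . num], [A' → . A] }  — shift
  I1: { [A' → A .] }  — accept
  I2: { [A → b . T], [T → . b num b], [T → . b], [T → . num] }  — shift
  I3: { [A → num . T], [A → num . a num], [A → num .], [T → . b num b], [T → . b], [T → . num] }  — shift, reduce
  I4: { [A → num T .] }  — reduce
  I5: { [A → num a . num] }  — shift
  I6: { [T → b . num b], [T → b .] }  — shift, reduce
  I7: { [T → num .] }  — reduce
  I8: { [T → b num . b] }  — shift
  I9: { [T → b num b .] }  — reduce
  I10: { [A → num a num .] }  — reduce
  I11: { [A → b T .] }  — reduce

Conflict in state I3:
  Shift-reduce conflict between [A → num .] and [A → num . a num]
So the grammar is NOT LR(0).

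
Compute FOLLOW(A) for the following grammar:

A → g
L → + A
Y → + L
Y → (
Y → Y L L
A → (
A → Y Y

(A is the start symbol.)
{ $, '(', '+' }

To compute FOLLOW(A), find every occurrence of A on a right-hand side N → α A β: add FIRST(β) \ {ε}, and if β is empty or nullable also add FOLLOW(N). Iterate to a fixed point.

A is the start symbol, so $ ∈ FOLLOW(A).
In L → + A: A is at the end, add FOLLOW(L)

The FOLLOW sets referred to above (computed the same way, to a fixed point):
  FOLLOW(L) = { $, '(', '+' }

Taking the union: FOLLOW(A) = { $, '(', '+' }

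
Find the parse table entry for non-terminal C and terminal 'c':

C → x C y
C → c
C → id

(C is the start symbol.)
C → c

To find M[C, 'c'], we find productions for C where 'c' is in the predict set (PREDICT(N → α) = (FIRST(α) \ {ε}) ∪ (FOLLOW(N) if α ⇒* ε)).

C → x C y: PREDICT = { 'x' }
C → c: PREDICT = { 'c' }
  'c' is in predict set, so this production goes in M[C, 'c']
C → id: PREDICT = { 'id' }

M[C, 'c'] = C → c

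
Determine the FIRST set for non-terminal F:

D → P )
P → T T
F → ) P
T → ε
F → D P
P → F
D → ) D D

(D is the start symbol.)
{ ')' }

To compute FIRST(F), examine every production with F on the left-hand side, reading each right-hand side left to right until a non-nullable symbol is reached.

FIRST sets of the other non-terminals involved (by the same procedure, iterated to a fixed point):
  FIRST(D) = { ')' }

From F → ) P:
  - ')' is a terminal: add ')' and stop
From F → D P:
  - D is a non-terminal: add FIRST(D) \ {ε} = { ')' }
    D is not nullable, so stop

Collecting: FIRST(F) = { ')' }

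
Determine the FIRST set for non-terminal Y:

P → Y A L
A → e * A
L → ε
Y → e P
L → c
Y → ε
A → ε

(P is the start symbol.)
From Y → e P:
  - e is a terminal: add 'e' and stop
From Y → ε:
  - ε-production, so ε ∈ FIRST(Y)

Collecting: FIRST(Y) = { 'e', ε }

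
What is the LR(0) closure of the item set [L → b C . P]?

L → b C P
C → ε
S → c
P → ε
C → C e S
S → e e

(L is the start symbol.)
{ [L → b C . P], [P → .] }

To compute CLOSURE, for each item [A → α.Bβ] where B is a non-terminal, add [B → .γ] for all productions B → γ; repeat for the newly added items until nothing changes.

Start with: [L → b C . P]
  [L → b C . P] has the dot before P: add [P → .]
No further items can be added.

CLOSURE = { [L → b C . P], [P → .] }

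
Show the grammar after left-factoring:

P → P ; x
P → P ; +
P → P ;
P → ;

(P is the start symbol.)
P → P ; P'
P' → x
P' → +
P' → ε
P → ;

Left-factoring transforms A → αβ₁ | αβ₂ into A → αA' and A' → β₁ | β₂
(α is the longest common prefix among the alternatives). Repeat until
no nonterminal has two alternatives with a common prefix.

Round 1: P has alternatives sharing prefix 'P ;'. Introduce P': P → P ; P'
  Add: P' → x
  Add: P' → +
  Add: P' → ε

No remaining common prefixes — done.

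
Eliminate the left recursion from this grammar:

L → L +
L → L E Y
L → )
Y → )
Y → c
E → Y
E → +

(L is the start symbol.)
L is directly left-recursive. The standard transformation for
  A → A α₁ | ... | A α_m | β₁ | ... | β_n
is
  A  → β₁ A' | ... | β_n A'
  A' → α₁ A' | ... | α_m A' | ε

L → ) becomes L → ) L'
L → L + becomes L' → + L'
L → L E Y becomes L' → E Y L'
Add L' → ε

Productions for other non-terminals are unchanged:
  Y → )
  Y → c
  E → Y
  E → +

Resulting grammar:
L → ) L'
L' → + L'
L' → E Y L'
L' → ε
Y → )
Y → c
E → Y
E → +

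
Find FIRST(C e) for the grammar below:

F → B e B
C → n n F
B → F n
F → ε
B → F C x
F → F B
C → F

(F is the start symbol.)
{ 'e', 'n', 'x' }

FIRST sets of the non-terminals involved (from the grammar, by fixed-point iteration):
  FIRST(C) = { 'n', 'x', ε }

To compute FIRST(C e), process the symbols left to right:
Symbol C is a non-terminal. Add FIRST(C) \ {ε} = { 'n', 'x' }
C is nullable (ε ∈ FIRST(C)), continue to the next symbol.
Symbol e is a terminal. Add 'e' and stop.
FIRST(C e) = { 'e', 'n', 'x' }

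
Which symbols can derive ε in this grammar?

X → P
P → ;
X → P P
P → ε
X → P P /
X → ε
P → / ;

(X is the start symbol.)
{ 'P', 'X' }

A non-terminal is nullable if it can derive ε (the empty string): either it has an ε-production, or it has a production whose right-hand side consists entirely of nullable non-terminals.

ε-productions: P → ε, X → ε
So P, X are immediately nullable.
Every non-terminal is now nullable.
Nullable = { 'P', 'X' }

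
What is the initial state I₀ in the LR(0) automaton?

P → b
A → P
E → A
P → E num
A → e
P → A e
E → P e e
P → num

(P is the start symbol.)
{ [A → . P], [A → . e], [E → . A], [E → . P e e], [P → . A e], [P → . E num], [P → . b], [P → . num], [P' → . P] }

First, augment the grammar with P' → P
I₀ = CLOSURE({ [P' → . P] }):
  [P' → . P] has the dot before P: add [P → . b], [P → . E num], [P → . A e], [P → . num]
  [P → . E num] has the dot before E: add [E → . A], [E → . P e e]
  [P → . A e] has the dot before A: add [A → . P], [A → . e]
No further items can be added.

I₀ = { [A → . P], [A → . e], [E → . A], [E → . P e e], [P → . A e], [P → . E num], [P → . b], [P → . num], [P' → . P] }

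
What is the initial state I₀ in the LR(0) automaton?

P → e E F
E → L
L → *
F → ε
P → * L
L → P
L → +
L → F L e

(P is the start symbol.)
{ [P → . * L], [P → . e E F], [P' → . P] }

First, augment the grammar with P' → P
I₀ = CLOSURE({ [P' → . P] }):
  [P' → . P] has the dot before P: add [P → . e E F], [P → . * L]
No further items can be added.

I₀ = { [P → . * L], [P → . e E F], [P' → . P] }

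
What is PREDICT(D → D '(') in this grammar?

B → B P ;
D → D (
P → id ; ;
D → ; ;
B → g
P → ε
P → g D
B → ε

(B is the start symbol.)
PREDICT(D → D '(') = (FIRST(RHS) \ {ε}) ∪ (FOLLOW(D) if ε ∈ FIRST(RHS), i.e. RHS ⇒* ε)
FIRST(D) = { ';' }
FIRST(D '(') = { ';' }
ε ∉ FIRST(D '('), so FOLLOW(D) is not added.
PREDICT(D → D '(') = { ';' }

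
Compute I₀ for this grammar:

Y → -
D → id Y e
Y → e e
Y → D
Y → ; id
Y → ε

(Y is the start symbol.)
First, augment the grammar with Y' → Y
I₀ = CLOSURE({ [Y' → . Y] }):
  [Y' → . Y] has the dot before Y: add [Y → . -], [Y → . e e], [Y → . D], [Y → . ; id], [Y → .]
  [Y → . D] has the dot before D: add [D → . id Y e]
No further items can be added.

I₀ = { [D → . id Y e], [Y → . -], [Y → . ; id], [Y → . D], [Y → . e e], [Y → .], [Y' → . Y] }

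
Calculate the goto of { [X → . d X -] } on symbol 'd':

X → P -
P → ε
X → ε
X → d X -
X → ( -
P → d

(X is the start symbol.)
{ [P → . d], [P → .], [X → . ( -], [X → . P -], [X → . d X -], [X → .], [X → d . X -] }

GOTO(I, 'd') = CLOSURE({ [A → αX.β] : [A → α.Xβ] ∈ I, X = 'd' })

Items with dot before 'd', with the dot advanced:
  [X → . d X -] → [X → d . X -]
Closure of the advanced items:
  [X → d . X -] has the dot before X: add [X → . P -], [X → .], [X → . d X -], [X → . ( -]
  [X → . P -] has the dot before P: add [P → .], [P → . d]

GOTO = { [P → . d], [P → .], [X → . ( -], [X → . P -], [X → . d X -], [X → .], [X → d . X -] }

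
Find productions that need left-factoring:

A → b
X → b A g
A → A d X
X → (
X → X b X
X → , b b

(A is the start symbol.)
No, left-factoring is not needed

Left-factoring is needed when two productions for the same non-terminal
share a common prefix on the right-hand side.

Productions for A:
  A → b
  A → A d X
Productions for X:
  X → b A g
  X → (
  X → X b X
  X → , b b

No common prefixes found.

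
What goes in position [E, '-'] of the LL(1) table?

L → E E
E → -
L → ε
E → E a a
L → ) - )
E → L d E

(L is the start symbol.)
E → -, E → E a a, E → L d E

To find M[E, '-'], we find productions for E where '-' is in the predict set (PREDICT(N → α) = (FIRST(α) \ {ε}) ∪ (FOLLOW(N) if α ⇒* ε)).

Relevant sets:
  FIRST(E) = { ')', '-', 'd' }
  FIRST(L) = { ')', '-', 'd', ε }

E → -: PREDICT = { '-' }
  '-' is in predict set, so this production goes in M[E, '-']
E → E a a: PREDICT = { ')', '-', 'd' }
  '-' is in predict set, so this production goes in M[E, '-']
E → L d E: PREDICT = { ')', '-', 'd' }
  '-' is in predict set, so this production goes in M[E, '-']

M[E, '-'] = E → -, E → E a a, E → L d E  (a multiply-defined cell — the grammar is not LL(1))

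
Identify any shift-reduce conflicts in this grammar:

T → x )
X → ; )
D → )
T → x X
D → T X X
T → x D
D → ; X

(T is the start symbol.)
No shift-reduce conflicts

A shift-reduce conflict occurs when an LR(0) state has both:
  - a complete (reduce) item [A → α .] (dot at the end), and
  - a shift item [B → β . c γ] (dot before a terminal).

Augment with T' → T and build the canonical LR(0) collection (I0 = CLOSURE({[T' → . T]}), then GOTO on every symbol after a dot until no new states appear). It has 13 states:
  I0: { [T → . x )], [T → . x D], [T → . x X], [T' → . T] }  — shift
  I1: { [T' → T .] }  — accept
  I2: { [D → . )], [D → . ; X], [D → . T X X], [T → . x )], [T → . x D], [T → . x X], [T → x . )], [T → x . D], [T → x . X], [X → . ; )] }  — shift
  I3: { [D → ) .], [T → x ) .] }  — 2 reduces
  I4: { [D → ; . X], [X → . ; )], [X → ; . )] }  — shift
  I5: { [T → x D .] }  — reduce
  I6: { [D → T . X X], [X → . ; )] }  — shift
  I7: { [T → x X .] }  — reduce
  I8: { [X → ; . )] }  — shift
  I9: { [D → T X . X], [X → . ; )] }  — shift
  I10: { [D → T X X .] }  — reduce
  I11: { [X → ; ) .] }  — reduce
  I12: { [D → ; X .] }  — reduce

No state contains both a complete item and a shift item.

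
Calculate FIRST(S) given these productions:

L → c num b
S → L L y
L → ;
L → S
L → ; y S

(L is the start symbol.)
FIRST sets of the other non-terminals involved (by the same procedure, iterated to a fixed point):
  FIRST(L) = { ';', 'c' }

From S → L L y:
  - L is a non-terminal: add FIRST(L) \ {ε} = { ';', 'c' }
    L is not nullable, so stop

Collecting: FIRST(S) = { ';', 'c' }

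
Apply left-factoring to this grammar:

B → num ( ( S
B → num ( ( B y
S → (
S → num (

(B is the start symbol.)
Left-factoring transforms A → αβ₁ | αβ₂ into A → αA' and A' → β₁ | β₂
(α is the longest common prefix among the alternatives). Repeat until
no nonterminal has two alternatives with a common prefix.

Round 1: B has alternatives sharing prefix 'num ( ('. Introduce B': B → num ( ( B'
  Add: B' → S
  Add: B' → B y

No remaining common prefixes — done.

Resulting grammar:
B → num ( ( B'
B' → S
B' → B y
S → (
S → num (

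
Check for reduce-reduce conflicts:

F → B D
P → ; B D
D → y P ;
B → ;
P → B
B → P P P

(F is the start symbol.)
A reduce-reduce conflict occurs when an LR(0) state has two complete items [A → α .] and [B → β .] — both call for a reduction, and with no lookahead the parser cannot choose between them.

Augment with F' → F and build the canonical LR(0) collection (I0 = CLOSURE({[F' → . F]}), then GOTO on every symbol after a dot until no new states appear). It has 14 states:
  I0: { [B → . ;], [B → . P P P], [F → . B D], [F' → . F], [P → . ; B D], [P → . B] }  — shift
  I1: { [B → . ;], [B → . P P P], [B → ; .], [P → . ; B D], [P → . B], [P → ; . B D] }  — shift, reduce
  I2: { [D → . y P ;], [F → B . D], [P → B .] }  — shift, reduce
  I3: { [F' → F .] }  — accept
  I4: { [B → . ;], [B → . P P P], [B → P . P P], [P → . ; B D], [P → . B] }  — shift
  I5: { [P → B .] }  — reduce
  I6: { [B → . ;], [B → . P P P], [B → P . P P], [B → P P . P], [P → . ; B D], [P → . B] }  — shift
  I7: { [B → . ;], [B → . P P P], [B → P . P P], [B → P P . P], [B → P P P .], [P → . ; B D], [P → . B] }  — shift, reduce
  I8: { [F → B D .] }  — reduce
  I9: { [B → . ;], [B → . P P P], [D → y . P ;], [P → . ; B D], [P → . B] }  — shift
  I10: { [B → . ;], [B → . P P P], [B → P . P P], [D → y P . ;], [P → . ; B D], [P → . B] }  — shift
  I11: { [B → . ;], [B → . P P P], [B → ; .], [D → y P ; .], [P → . ; B D], [P → . B], [P → ; . B D] }  — shift, 2 reduces
  I12: { [D → . y P ;], [P → ; B . D], [P → B .] }  — shift, reduce
  I13: { [P → ; B D .] }  — reduce

I11 contains complete items [B → ; .], [D → y P ; .] — reduce-reduce conflict.

Answer: Yes — I11: [B → ; .] vs [D → y P ; .]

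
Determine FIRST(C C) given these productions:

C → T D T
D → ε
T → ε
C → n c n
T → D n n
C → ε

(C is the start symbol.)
{ 'n', ε }

FIRST sets of the non-terminals involved (from the grammar, by fixed-point iteration):
  FIRST(C) = { 'n', ε }

To compute FIRST(C C), process the symbols left to right:
Symbol C is a non-terminal. Add FIRST(C) \ {ε} = { 'n' }
C is nullable (ε ∈ FIRST(C)), continue to the next symbol.
Symbol C is a non-terminal. Add FIRST(C) \ {ε} = { 'n' }
C is nullable (ε ∈ FIRST(C)), continue to the next symbol.
All symbols are nullable, so ε is in the result.
FIRST(C C) = { 'n', ε }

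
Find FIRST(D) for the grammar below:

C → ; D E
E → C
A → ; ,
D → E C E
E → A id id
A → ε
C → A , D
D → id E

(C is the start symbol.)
{ ',', ';', 'id' }

To compute FIRST(D), examine every production with D on the left-hand side, reading each right-hand side left to right until a non-nullable symbol is reached.

FIRST sets of the other non-terminals involved (by the same procedure, iterated to a fixed point):
  FIRST(E) = { ',', ';', 'id' }

From D → E C E:
  - E is a non-terminal: add FIRST(E) \ {ε} = { ',', ';', 'id' }
    E is not nullable, so stop
From D → id E:
  - id is a terminal: add 'id' and stop

Collecting: FIRST(D) = { ',', ';', 'id' }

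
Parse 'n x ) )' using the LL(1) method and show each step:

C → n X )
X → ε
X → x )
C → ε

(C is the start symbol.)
LL(1) parsing maintains a stack (initially the start symbol over $) and the input. At each step: if the stack top is a terminal, match it against the current input token; if it is a non-terminal N, replace it with the RHS of M[N, lookahead] (the unique production whose predict set contains the lookahead).

Stack is shown with the top on the left.

Stack    Input      Action
--------------------------
C $      n x ) ) $  output C → n X )
n X ) $  n x ) ) $  match 'n'
X ) $    x ) ) $    output X → x )
x ) ) $  x ) ) $    match 'x'
) ) $    ) ) $      match ')'
) $      ) $        match ')'
$        $          accept

The string is accepted.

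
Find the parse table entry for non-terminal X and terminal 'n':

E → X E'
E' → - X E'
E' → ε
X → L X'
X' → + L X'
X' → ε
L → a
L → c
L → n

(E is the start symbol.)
X → L X'

To find M[X, 'n'], we find productions for X where 'n' is in the predict set (PREDICT(N → α) = (FIRST(α) \ {ε}) ∪ (FOLLOW(N) if α ⇒* ε)).

Relevant sets:
  FIRST(L) = { 'a', 'c', 'n' }

X → L X': PREDICT = { 'a', 'c', 'n' }
  'n' is in predict set, so this production goes in M[X, 'n']

M[X, 'n'] = X → L X'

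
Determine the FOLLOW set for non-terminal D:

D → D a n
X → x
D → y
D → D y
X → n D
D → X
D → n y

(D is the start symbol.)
{ $, 'a', 'y' }

To compute FOLLOW(D), find every occurrence of D on a right-hand side N → α D β: add FIRST(β) \ {ε}, and if β is empty or nullable also add FOLLOW(N). Iterate to a fixed point.

D is the start symbol, so $ ∈ FOLLOW(D).
In D → D a n: D is followed by a n, add FIRST(a n) \ {ε} = { 'a' }
In D → D y: D is followed by y, add FIRST(y) \ {ε} = { 'y' }
In X → n D: D is at the end, add FOLLOW(X)

The FOLLOW sets referred to above (computed the same way, to a fixed point):
  FOLLOW(X) = { $, 'a', 'y' }

Taking the union: FOLLOW(D) = { $, 'a', 'y' }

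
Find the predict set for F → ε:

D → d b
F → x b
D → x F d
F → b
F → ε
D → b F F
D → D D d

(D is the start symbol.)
{ $, 'b', 'd', 'x' }

PREDICT(F → ε) = (FIRST(RHS) \ {ε}) ∪ (FOLLOW(F) if ε ∈ FIRST(RHS), i.e. RHS ⇒* ε)
The right-hand side is ε (FIRST(ε) = { ε }), so the predict set is FOLLOW(F) = { $, 'b', 'd', 'x' }
PREDICT(F → ε) = { $, 'b', 'd', 'x' }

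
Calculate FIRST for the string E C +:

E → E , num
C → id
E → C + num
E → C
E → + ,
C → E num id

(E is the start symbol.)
FIRST sets of the non-terminals involved (from the grammar, by fixed-point iteration):
  FIRST(E) = { '+', 'id' }

To compute FIRST(E C +), process the symbols left to right:
Symbol E is a non-terminal. Add FIRST(E) \ {ε} = { '+', 'id' }
E is not nullable (ε ∉ FIRST(E)), so stop here.
FIRST(E C +) = { '+', 'id' }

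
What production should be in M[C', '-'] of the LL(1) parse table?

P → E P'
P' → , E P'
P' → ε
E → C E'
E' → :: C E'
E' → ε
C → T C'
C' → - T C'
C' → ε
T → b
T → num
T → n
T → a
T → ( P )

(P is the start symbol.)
To find M[C', '-'], we find productions for C' where '-' is in the predict set (PREDICT(N → α) = (FIRST(α) \ {ε}) ∪ (FOLLOW(N) if α ⇒* ε)).

Relevant sets:
  FOLLOW(C') = { $, ')', ',', '::' }

C' → - T C': PREDICT = { '-' }
  '-' is in predict set, so this production goes in M[C', '-']
C' → ε: PREDICT = { $, ')', ',', '::' }

M[C', '-'] = C' → - T C'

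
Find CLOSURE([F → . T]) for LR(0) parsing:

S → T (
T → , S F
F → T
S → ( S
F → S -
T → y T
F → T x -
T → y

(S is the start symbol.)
Start with: [F → . T]
  [F → . T] has the dot before T: add [T → . , S F], [T → . y T], [T → . y]
No further items can be added.

CLOSURE = { [F → . T], [T → . , S F], [T → . y T], [T → . y] }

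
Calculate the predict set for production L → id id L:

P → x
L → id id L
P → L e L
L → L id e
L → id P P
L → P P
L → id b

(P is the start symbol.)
{ 'id' }

PREDICT(L → id id L) = (FIRST(RHS) \ {ε}) ∪ (FOLLOW(L) if ε ∈ FIRST(RHS), i.e. RHS ⇒* ε)
FIRST(id id L) = { 'id' }
ε ∉ FIRST(id id L), so FOLLOW(L) is not added.
PREDICT(L → id id L) = { 'id' }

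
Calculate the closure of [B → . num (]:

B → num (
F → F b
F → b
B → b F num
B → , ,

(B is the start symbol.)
Start with: [B → . num (]
The dot precedes the terminal num, so nothing is added.

CLOSURE = { [B → . num (] }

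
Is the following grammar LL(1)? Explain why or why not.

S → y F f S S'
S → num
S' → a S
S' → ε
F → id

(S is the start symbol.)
Relevant sets:
  FOLLOW(S') = { $, 'a' }

For S:
  PREDICT(S → y F f S S') = { 'y' }
  PREDICT(S → num) = { 'num' }
For S':
  PREDICT(S' → a S) = { 'a' }
  PREDICT(S' → ε) = { $, 'a' }
F has a single production, so nothing to check there.

Conflict found: Predict set conflict for S': { 'a' }
The grammar is NOT LL(1).

Answer: No. Predict set conflict for S': { 'a' }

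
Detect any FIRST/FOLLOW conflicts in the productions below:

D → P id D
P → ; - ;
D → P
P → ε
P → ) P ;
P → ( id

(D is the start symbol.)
Nullable non-terminals: D, P.
FIRST sets used below: FIRST(P) = { '(', ')', ';', ε }

D: nullable alternative(s) D → P; FOLLOW(D) = { $ }
  D → P id D: FIRST \ {ε} = { '(', ')', ';', 'id' } — disjoint from FOLLOW(D)
  D → P: FIRST \ {ε} = { '(', ')', ';' } — this is the only nullable alternative, skip

P: nullable alternative(s) P → ε; FOLLOW(P) = { $, ';', 'id' }
  P → ; - ;: FIRST \ {ε} = { ';' } — overlaps FOLLOW(P) on { ';' }: CONFLICT
  P → ε: FIRST \ {ε} = { } — this is the only nullable alternative, skip
  P → ) P ;: FIRST \ {ε} = { ')' } — disjoint from FOLLOW(P)
  P → ( id: FIRST \ {ε} = { '(' } — disjoint from FOLLOW(P)

So the grammar has 1 FIRST/FOLLOW conflict (marked CONFLICT above).

Answer: Yes. P → ';' '-' ';' with FOLLOW(P) on { ';' }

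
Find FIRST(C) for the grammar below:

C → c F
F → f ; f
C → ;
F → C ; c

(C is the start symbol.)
{ ';', 'c' }

To compute FIRST(C), examine every production with C on the left-hand side, reading each right-hand side left to right until a non-nullable symbol is reached.

From C → c F:
  - c is a terminal: add 'c' and stop
From C → ;:
  - ';' is a terminal: add ';' and stop

Collecting: FIRST(C) = { ';', 'c' }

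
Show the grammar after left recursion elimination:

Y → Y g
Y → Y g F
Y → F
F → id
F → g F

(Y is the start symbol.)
Y is directly left-recursive. The standard transformation for
  A → A α₁ | ... | A α_m | β₁ | ... | β_n
is
  A  → β₁ A' | ... | β_n A'
  A' → α₁ A' | ... | α_m A' | ε

Y → F becomes Y → F Y'
Y → Y g becomes Y' → g Y'
Y → Y g F becomes Y' → g F Y'
Add Y' → ε

Productions for other non-terminals are unchanged:
  F → id
  F → g F

Resulting grammar:
Y → F Y'
Y' → g Y'
Y' → g F Y'
Y' → ε
F → id
F → g F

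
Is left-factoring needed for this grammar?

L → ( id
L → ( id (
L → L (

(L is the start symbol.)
Yes, L has productions with common prefix '( id'

Left-factoring is needed when two productions for the same non-terminal
share a common prefix on the right-hand side.

Productions for L:
  L → ( id
  L → ( id (
  L → L (

Found common prefix '( id' in productions for L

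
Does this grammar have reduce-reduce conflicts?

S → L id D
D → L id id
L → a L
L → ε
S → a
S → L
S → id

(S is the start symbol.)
A reduce-reduce conflict occurs when an LR(0) state has two complete items [A → α .] and [B → β .] — both call for a reduction, and with no lookahead the parser cannot choose between them.

Augment with S' → S and build the canonical LR(0) collection (I0 = CLOSURE({[S' → . S]}), then GOTO on every symbol after a dot until no new states appear). It has 12 states:
  I0: { [L → . a L], [L → .], [S → . L id D], [S → . L], [S → . a], [S → . id], [S' → . S] }  — shift, reduce
  I1: { [S → L . id D], [S → L .] }  — shift, reduce
  I2: { [S' → S .] }  — accept
  I3: { [L → . a L], [L → .], [L → a . L], [S → a .] }  — shift, 2 reduces
  I4: { [S → id .] }  — reduce
  I5: { [L → a L .] }  — reduce
  I6: { [L → . a L], [L → .], [L → a . L] }  — shift, reduce
  I7: { [D → . L id id], [L → . a L], [L → .], [S → L id . D] }  — shift, reduce
  I8: { [S → L id D .] }  — reduce
  I9: { [D → L . id id] }  — shift
  I10: { [D → L id . id] }  — shift
  I11: { [D → L id id .] }  — reduce

I3 contains complete items [L → .], [S → a .] — reduce-reduce conflict.

Answer: Yes — I3: [L → .] vs [S → a .]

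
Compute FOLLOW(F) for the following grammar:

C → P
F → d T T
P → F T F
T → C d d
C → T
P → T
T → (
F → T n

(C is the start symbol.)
To compute FOLLOW(F), find every occurrence of F on a right-hand side N → α F β: add FIRST(β) \ {ε}, and if β is empty or nullable also add FOLLOW(N). Iterate to a fixed point.

In P → F T F: F is followed by T F, add FIRST(T F) \ {ε} = { '(', 'd' }
In P → F T F: F is at the end, add FOLLOW(P)

The FOLLOW sets referred to above (computed the same way, to a fixed point):
  FOLLOW(P) = { $, 'd' }

Taking the union: FOLLOW(F) = { $, '(', 'd' }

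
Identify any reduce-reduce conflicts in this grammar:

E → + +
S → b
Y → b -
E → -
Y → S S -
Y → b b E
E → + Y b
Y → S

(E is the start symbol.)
No reduce-reduce conflicts

A reduce-reduce conflict occurs when an LR(0) state has two complete items [A → α .] and [B → β .] — both call for a reduction, and with no lookahead the parser cannot choose between them.

Augment with E' → E and build the canonical LR(0) collection (I0 = CLOSURE({[E' → . E]}), then GOTO on every symbol after a dot until no new states appear). It has 15 states:
  I0: { [E → . + +], [E → . + Y b], [E → . -], [E' → . E] }  — shift
  I1: { [E → + . +], [E → + . Y b], [S → . b], [Y → . S S -], [Y → . S], [Y → . b -], [Y → . b b E] }  — shift
  I2: { [E → - .] }  — reduce
  I3: { [E' → E .] }  — accept
  I4: { [E → + + .] }  — reduce
  I5: { [S → . b], [Y → S . S -], [Y → S .] }  — shift, reduce
  I6: { [E → + Y . b] }  — shift
  I7: { [S → b .], [Y → b . -], [Y → b . b E] }  — shift, reduce
  I8: { [Y → b - .] }  — reduce
  I9: { [E → . + +], [E → . + Y b], [E → . -], [Y → b b . E] }  — shift
  I10: { [Y → b b E .] }  — reduce
  I11: { [E → + Y b .] }  — reduce
  I12: { [Y → S S . -] }  — shift
  I13: { [S → b .] }  — reduce
  I14: { [Y → S S - .] }  — reduce

No state contains more than one complete item.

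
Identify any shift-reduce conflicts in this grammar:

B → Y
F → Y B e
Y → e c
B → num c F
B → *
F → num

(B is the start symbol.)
A shift-reduce conflict occurs when an LR(0) state has both:
  - a complete (reduce) item [A → α .] (dot at the end), and
  - a shift item [B → β . c γ] (dot before a terminal).

Augment with B' → B and build the canonical LR(0) collection (I0 = CLOSURE({[B' → . B]}), then GOTO on every symbol after a dot until no new states appear). It has 13 states:
  I0: { [B → . *], [B → . Y], [B → . num c F], [B' → . B], [Y → . e c] }  — shift
  I1: { [B → * .] }  — reduce
  I2: { [B' → B .] }  — accept
  I3: { [B → Y .] }  — reduce
  I4: { [Y → e . c] }  — shift
  I5: { [B → num . c F] }  — shift
  I6: { [B → num c . F], [F → . Y B e], [F → . num], [Y → . e c] }  — shift
  I7: { [B → num c F .] }  — reduce
  I8: { [B → . *], [B → . Y], [B → . num c F], [F → Y . B e], [Y → . e c] }  — shift
  I9: { [F → num .] }  — reduce
  I10: { [F → Y B . e] }  — shift
  I11: { [F → Y B e .] }  — reduce
  I12: { [Y → e c .] }  — reduce

No state contains both a complete item and a shift item.

Answer: No shift-reduce conflicts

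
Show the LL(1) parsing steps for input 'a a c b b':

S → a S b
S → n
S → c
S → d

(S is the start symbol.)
Stack is shown with the top on the left.

Stack      Input        Action
------------------------------
S $        a a c b b $  output S → a S b
a S b $    a a c b b $  match 'a'
S b $      a c b b $    output S → a S b
a S b b $  a c b b $    match 'a'
S b b $    c b b $      output S → c
c b b $    c b b $      match 'c'
b b $      b b $        match 'b'
b $        b $          match 'b'
$          $            accept

The string is accepted.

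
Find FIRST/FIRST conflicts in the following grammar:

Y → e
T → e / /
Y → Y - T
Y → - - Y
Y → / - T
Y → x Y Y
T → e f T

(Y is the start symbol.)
A FIRST/FIRST conflict occurs when two productions N → α and N → β for the same non-terminal have FIRST(α) ∩ FIRST(β) ≠ ∅ (with ε ∈ FIRST of a nullable right-hand side, so two nullable alternatives also conflict).

FIRST sets of the non-terminals at (or reachable through a nullable prefix from) the front of some alternative:
  FIRST(Y) = { '-', '/', 'e', 'x' }

Productions for Y:
  Y → e: FIRST = { 'e' }
  Y → Y - T: FIRST = { '-', '/', 'e', 'x' }
  Y → - - Y: FIRST = { '-' }
  Y → / - T: FIRST = { '/' }
  Y → x Y Y: FIRST = { 'x' }
Productions for T:
  T → e / /: FIRST = { 'e' }
  T → e f T: FIRST = { 'e' }

Conflict for Y: Y → e and Y → Y - T
  Overlap: { 'e' }
Conflict for Y: Y → Y - T and Y → - - Y
  Overlap: { '-' }
Conflict for Y: Y → Y - T and Y → / - T
  Overlap: { '/' }
Conflict for Y: Y → Y - T and Y → x Y Y
  Overlap: { 'x' }
Conflict for T: T → e / / and T → e f T
  Overlap: { 'e' }

Answer: Yes. Y → e / Y → Y '-' T on { 'e' }; Y → Y '-' T / Y → '-' '-' Y on { '-' }; Y → Y '-' T / Y → '/' '-' T on { '/' }; Y → Y '-' T / Y → x Y Y on { 'x' }; T → e '/' '/' / T → e f T on { 'e' }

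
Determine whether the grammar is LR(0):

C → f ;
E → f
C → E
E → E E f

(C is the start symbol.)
No. Shift-reduce conflict between [C → E .] and [E → . f]

A grammar is LR(0) if no state in the canonical LR(0) collection has:
  - both a shift item (dot before a terminal) and a complete item (shift-reduce conflict), or
  - two or more complete items (reduce-reduce conflict; the accept item [C' → C .] counts as a complete item here).

Augment with C' → C and build the canonical LR(0) collection (I0 = CLOSURE({[C' → . C]}), then GOTO on every symbol after a dot until no new states appear). It has 8 states:
  I0: { [C → . E], [C → . f ;], [C' → . C], [E → . E E f], [E → . f] }  — shift
  I1: { [C' → C .] }  — accept
  I2: { [C → E .], [E → . E E f], [E → . f], [E → E . E f] }  — shift, reduce
  I3: { [C → f . ;], [E → f .] }  — shift, reduce
  I4: { [C → f ; .] }  — reduce
  I5: { [E → . E E f], [E → . f], [E → E . E f], [E → E E . f] }  — shift
  I6: { [E → f .] }  — reduce
  I7: { [E → E E f .], [E → f .] }  — 2 reduces

Conflict in state I2:
  Shift-reduce conflict between [C → E .] and [E → . f]
So the grammar is NOT LR(0).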